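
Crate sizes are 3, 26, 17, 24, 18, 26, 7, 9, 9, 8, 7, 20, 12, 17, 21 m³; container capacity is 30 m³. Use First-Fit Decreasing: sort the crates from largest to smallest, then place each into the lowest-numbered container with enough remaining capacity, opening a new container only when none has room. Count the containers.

9 containers

Sorted descending: 26, 26, 24, 21, 20, 18, 17, 17, 12, 9, 9, 8, 7, 7, 3.
26 m³ → container 1 (remaining 4 m³)
26 m³ → container 2 (remaining 4 m³)
24 m³ → container 3 (remaining 6 m³)
21 m³ → container 4 (remaining 9 m³)
20 m³ → container 5 (remaining 10 m³)
18 m³ → container 6 (remaining 12 m³)
17 m³ → container 7 (remaining 13 m³)
17 m³ → container 8 (remaining 13 m³)
12 m³ → container 6 (remaining 0 m³)
9 m³ → container 4 (remaining 0 m³)
9 m³ → container 5 (remaining 1 m³)
8 m³ → container 7 (remaining 5 m³)
7 m³ → container 8 (remaining 6 m³)
7 m³ → container 9 (remaining 23 m³)
3 m³ → container 1 (remaining 1 m³)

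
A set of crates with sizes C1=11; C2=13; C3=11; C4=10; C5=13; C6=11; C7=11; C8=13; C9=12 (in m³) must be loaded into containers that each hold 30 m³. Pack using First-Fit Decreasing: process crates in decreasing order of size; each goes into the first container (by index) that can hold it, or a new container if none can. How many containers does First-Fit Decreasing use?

Sorted descending: 13, 13, 13, 12, 11, 11, 11, 11, 10.
Put 13 m³ in container 1; 17 m³ remain.
Put 13 m³ in container 1; 4 m³ remain.
Put 13 m³ in container 2; 17 m³ remain.
Put 12 m³ in container 2; 5 m³ remain.
Put 11 m³ in container 3; 19 m³ remain.
Put 11 m³ in container 3; 8 m³ remain.
Put 11 m³ in container 4; 19 m³ remain.
Put 11 m³ in container 4; 8 m³ remain.
Put 10 m³ in container 5; 20 m³ remain.

5 containers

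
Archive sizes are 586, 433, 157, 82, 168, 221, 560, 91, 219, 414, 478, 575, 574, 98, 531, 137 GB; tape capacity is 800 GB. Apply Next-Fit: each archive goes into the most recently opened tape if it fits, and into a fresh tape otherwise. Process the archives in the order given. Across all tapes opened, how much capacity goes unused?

1876

586 GB → tape 1 (remaining 214 GB)
433 GB → tape 2 (remaining 367 GB)
157 GB → tape 2 (remaining 210 GB)
82 GB → tape 2 (remaining 128 GB)
168 GB → tape 3 (remaining 632 GB)
221 GB → tape 3 (remaining 411 GB)
560 GB → tape 4 (remaining 240 GB)
91 GB → tape 4 (remaining 149 GB)
219 GB → tape 5 (remaining 581 GB)
414 GB → tape 5 (remaining 167 GB)
478 GB → tape 6 (remaining 322 GB)
575 GB → tape 7 (remaining 225 GB)
574 GB → tape 8 (remaining 226 GB)
98 GB → tape 8 (remaining 128 GB)
531 GB → tape 9 (remaining 269 GB)
137 GB → tape 9 (remaining 132 GB)
9 tapes × 800 GB = 7200 GB; used 5324 GB; unused 1876 GB.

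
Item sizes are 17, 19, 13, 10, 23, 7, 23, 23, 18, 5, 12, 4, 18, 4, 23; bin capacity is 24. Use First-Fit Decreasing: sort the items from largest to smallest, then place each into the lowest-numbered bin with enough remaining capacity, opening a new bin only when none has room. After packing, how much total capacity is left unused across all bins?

Sorted descending: 23, 23, 23, 23, 19, 18, 18, 17, 13, 12, 10, 7, 5, 4, 4.
Put 23 in bin 1; 1 remain.
Put 23 in bin 2; 1 remain.
Put 23 in bin 3; 1 remain.
Put 23 in bin 4; 1 remain.
Put 19 in bin 5; 5 remain.
Put 18 in bin 6; 6 remain.
Put 18 in bin 7; 6 remain.
Put 17 in bin 8; 7 remain.
Put 13 in bin 9; 11 remain.
Put 12 in bin 10; 12 remain.
Put 10 in bin 9; 1 remain.
Put 7 in bin 8; 0 remain.
Put 5 in bin 5; 0 remain.
Put 4 in bin 6; 2 remain.
Put 4 in bin 7; 2 remain.
10 bins × 24 = 240; used 219; unused 21.

21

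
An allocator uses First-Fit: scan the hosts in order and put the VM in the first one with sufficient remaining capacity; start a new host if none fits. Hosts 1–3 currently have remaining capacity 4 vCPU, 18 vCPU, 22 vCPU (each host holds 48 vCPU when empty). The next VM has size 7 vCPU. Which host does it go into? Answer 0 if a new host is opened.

Hosts with room: host 2 (18 vCPU), host 3 (22 vCPU).
The first with room is host 2.

2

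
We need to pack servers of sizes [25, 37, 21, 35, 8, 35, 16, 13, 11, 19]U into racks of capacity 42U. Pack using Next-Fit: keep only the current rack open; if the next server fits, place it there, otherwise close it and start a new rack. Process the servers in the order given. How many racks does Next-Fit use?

8

25U → rack 1 (remaining 17U)
37U → rack 2 (remaining 5U)
21U → rack 3 (remaining 21U)
35U → rack 4 (remaining 7U)
8U → rack 5 (remaining 34U)
35U → rack 6 (remaining 7U)
16U → rack 7 (remaining 26U)
13U → rack 7 (remaining 13U)
11U → rack 7 (remaining 2U)
19U → rack 8 (remaining 23U)
Final racks: [25] [37] [21] [35] [8] [35] [16,13,11] [19].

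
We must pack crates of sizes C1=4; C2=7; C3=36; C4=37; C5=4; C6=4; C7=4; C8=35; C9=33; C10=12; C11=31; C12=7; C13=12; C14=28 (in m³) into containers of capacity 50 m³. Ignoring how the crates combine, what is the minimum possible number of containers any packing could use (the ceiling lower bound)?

6

Total size = 4 + 7 + 36 + 37 + 4 + 4 + 4 + 35 + 33 + 12 + 31 + 7 + 12 + 28 = 254 m³.
⌈254 / 50⌉ = 6.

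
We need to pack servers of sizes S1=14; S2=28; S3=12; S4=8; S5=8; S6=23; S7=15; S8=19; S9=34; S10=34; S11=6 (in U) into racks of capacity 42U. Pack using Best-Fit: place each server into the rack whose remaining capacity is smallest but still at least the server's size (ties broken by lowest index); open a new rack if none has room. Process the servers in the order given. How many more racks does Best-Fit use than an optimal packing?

1

Best-Fit: [14,28] [12,8,8] [23,15] [19] [34,6] [34] → 6 racks.
Total size 201U; any packing needs at least ⌈201/42⌉ = 5 racks.
An optimal packing achieves that bound: [34,8] [34,8] [28,14] [23,19] [15,12,6] → 5 racks.
Excess: 6 − 5 = 1.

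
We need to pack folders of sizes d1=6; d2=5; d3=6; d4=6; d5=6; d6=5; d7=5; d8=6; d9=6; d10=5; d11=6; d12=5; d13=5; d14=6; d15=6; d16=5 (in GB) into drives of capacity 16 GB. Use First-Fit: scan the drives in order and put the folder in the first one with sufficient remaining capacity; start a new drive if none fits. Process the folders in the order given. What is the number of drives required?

7

d1 (6 GB) → drive 1 (remaining 10 GB)
d2 (5 GB) → drive 1 (remaining 5 GB)
d3 (6 GB) → drive 2 (remaining 10 GB)
d4 (6 GB) → drive 2 (remaining 4 GB)
d5 (6 GB) → drive 3 (remaining 10 GB)
d6 (5 GB) → drive 1 (remaining 0 GB)
d7 (5 GB) → drive 3 (remaining 5 GB)
d8 (6 GB) → drive 4 (remaining 10 GB)
d9 (6 GB) → drive 4 (remaining 4 GB)
d10 (5 GB) → drive 3 (remaining 0 GB)
d11 (6 GB) → drive 5 (remaining 10 GB)
d12 (5 GB) → drive 5 (remaining 5 GB)
d13 (5 GB) → drive 5 (remaining 0 GB)
d14 (6 GB) → drive 6 (remaining 10 GB)
d15 (6 GB) → drive 6 (remaining 4 GB)
d16 (5 GB) → drive 7 (remaining 11 GB)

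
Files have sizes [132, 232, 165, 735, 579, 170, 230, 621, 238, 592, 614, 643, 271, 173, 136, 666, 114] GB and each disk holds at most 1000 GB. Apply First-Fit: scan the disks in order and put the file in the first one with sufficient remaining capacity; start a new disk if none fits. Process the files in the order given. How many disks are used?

8

disk 1: place 132 GB, 868 GB left
disk 1: place 232 GB, 636 GB left
disk 1: place 165 GB, 471 GB left
disk 2: place 735 GB, 265 GB left
disk 3: place 579 GB, 421 GB left
disk 1: place 170 GB, 301 GB left
disk 1: place 230 GB, 71 GB left
disk 4: place 621 GB, 379 GB left
disk 2: place 238 GB, 27 GB left
disk 5: place 592 GB, 408 GB left
disk 6: place 614 GB, 386 GB left
disk 7: place 643 GB, 357 GB left
disk 3: place 271 GB, 150 GB left
disk 4: place 173 GB, 206 GB left
disk 3: place 136 GB, 14 GB left
disk 8: place 666 GB, 334 GB left
disk 4: place 114 GB, 92 GB left
Final disks: [132,232,165,170,230] [735,238] [579,271,136] [621,173,114] [592] [614] [643] [666].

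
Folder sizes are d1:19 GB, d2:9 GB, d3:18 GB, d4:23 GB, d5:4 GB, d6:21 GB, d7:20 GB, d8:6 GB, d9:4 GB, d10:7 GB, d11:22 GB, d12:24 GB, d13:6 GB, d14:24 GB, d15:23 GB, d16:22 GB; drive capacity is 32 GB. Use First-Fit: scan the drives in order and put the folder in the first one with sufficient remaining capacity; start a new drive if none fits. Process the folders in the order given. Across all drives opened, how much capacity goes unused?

d1 (19 GB) → drive 1 (remaining 13 GB)
d2 (9 GB) → drive 1 (remaining 4 GB)
d3 (18 GB) → drive 2 (remaining 14 GB)
d4 (23 GB) → drive 3 (remaining 9 GB)
d5 (4 GB) → drive 1 (remaining 0 GB)
d6 (21 GB) → drive 4 (remaining 11 GB)
d7 (20 GB) → drive 5 (remaining 12 GB)
d8 (6 GB) → drive 2 (remaining 8 GB)
d9 (4 GB) → drive 2 (remaining 4 GB)
d10 (7 GB) → drive 3 (remaining 2 GB)
d11 (22 GB) → drive 6 (remaining 10 GB)
d12 (24 GB) → drive 7 (remaining 8 GB)
d13 (6 GB) → drive 4 (remaining 5 GB)
d14 (24 GB) → drive 8 (remaining 8 GB)
d15 (23 GB) → drive 9 (remaining 9 GB)
d16 (22 GB) → drive 10 (remaining 10 GB)
10 drives × 32 GB = 320 GB; used 252 GB; unused 68 GB.

68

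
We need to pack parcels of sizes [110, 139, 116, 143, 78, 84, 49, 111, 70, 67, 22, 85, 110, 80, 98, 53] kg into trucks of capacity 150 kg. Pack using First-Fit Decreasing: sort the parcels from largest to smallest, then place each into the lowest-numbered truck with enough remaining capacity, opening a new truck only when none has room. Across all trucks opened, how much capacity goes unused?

235

Sorted descending: 143, 139, 116, 111, 110, 110, 98, 85, 84, 80, 78, 70, 67, 53, 49, 22.
truck 1: place 143 kg, 7 kg left
truck 2: place 139 kg, 11 kg left
truck 3: place 116 kg, 34 kg left
truck 4: place 111 kg, 39 kg left
truck 5: place 110 kg, 40 kg left
truck 6: place 110 kg, 40 kg left
truck 7: place 98 kg, 52 kg left
truck 8: place 85 kg, 65 kg left
truck 9: place 84 kg, 66 kg left
truck 10: place 80 kg, 70 kg left
truck 11: place 78 kg, 72 kg left
truck 10: place 70 kg, 0 kg left
truck 11: place 67 kg, 5 kg left
truck 8: place 53 kg, 12 kg left
truck 7: place 49 kg, 3 kg left
truck 3: place 22 kg, 12 kg left
11 trucks × 150 kg = 1650 kg; used 1415 kg; unused 235 kg.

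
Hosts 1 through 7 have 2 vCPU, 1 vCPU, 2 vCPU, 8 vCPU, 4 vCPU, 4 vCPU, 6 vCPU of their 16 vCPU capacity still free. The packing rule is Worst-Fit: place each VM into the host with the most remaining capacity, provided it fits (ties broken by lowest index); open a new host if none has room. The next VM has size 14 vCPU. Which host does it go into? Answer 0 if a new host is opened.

0

No host has ≥ 14 vCPU free, so a new host is opened.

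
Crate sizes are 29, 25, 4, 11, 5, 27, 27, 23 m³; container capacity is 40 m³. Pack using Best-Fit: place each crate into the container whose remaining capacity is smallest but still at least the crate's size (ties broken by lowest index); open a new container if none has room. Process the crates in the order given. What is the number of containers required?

5

container 1: place 29 m³, 11 m³ left
container 2: place 25 m³, 15 m³ left
container 1: place 4 m³, 7 m³ left
container 2: place 11 m³, 4 m³ left
container 1: place 5 m³, 2 m³ left
container 3: place 27 m³, 13 m³ left
container 4: place 27 m³, 13 m³ left
container 5: place 23 m³, 17 m³ left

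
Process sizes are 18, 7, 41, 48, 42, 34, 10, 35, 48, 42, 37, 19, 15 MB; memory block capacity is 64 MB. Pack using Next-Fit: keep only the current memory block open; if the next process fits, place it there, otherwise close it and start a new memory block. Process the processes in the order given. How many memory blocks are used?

10

Put 18 MB in memory block 1; 46 MB remain.
Put 7 MB in memory block 1; 39 MB remain.
Put 41 MB in memory block 2; 23 MB remain.
Put 48 MB in memory block 3; 16 MB remain.
Put 42 MB in memory block 4; 22 MB remain.
Put 34 MB in memory block 5; 30 MB remain.
Put 10 MB in memory block 5; 20 MB remain.
Put 35 MB in memory block 6; 29 MB remain.
Put 48 MB in memory block 7; 16 MB remain.
Put 42 MB in memory block 8; 22 MB remain.
Put 37 MB in memory block 9; 27 MB remain.
Put 19 MB in memory block 9; 8 MB remain.
Put 15 MB in memory block 10; 49 MB remain.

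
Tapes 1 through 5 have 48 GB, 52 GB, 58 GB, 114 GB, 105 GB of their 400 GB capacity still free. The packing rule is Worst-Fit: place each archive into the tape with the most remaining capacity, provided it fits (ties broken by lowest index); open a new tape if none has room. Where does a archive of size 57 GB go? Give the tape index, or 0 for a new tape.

Tapes with room: tape 3 (58 GB), tape 4 (114 GB), tape 5 (105 GB).
Most room is tape 4 with 114 GB free.

4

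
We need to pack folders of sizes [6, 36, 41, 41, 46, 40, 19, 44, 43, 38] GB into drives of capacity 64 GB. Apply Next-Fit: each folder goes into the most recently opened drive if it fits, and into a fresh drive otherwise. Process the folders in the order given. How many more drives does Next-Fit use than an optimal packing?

0

Next-Fit: [6,36] [41] [41] [46] [40,19] [44] [43] [38] → 8 drives.
8 folders exceed 32 GB (half the capacity), and no two of those can share a drive, so at least 8 drives are needed.
So 8 is already optimal.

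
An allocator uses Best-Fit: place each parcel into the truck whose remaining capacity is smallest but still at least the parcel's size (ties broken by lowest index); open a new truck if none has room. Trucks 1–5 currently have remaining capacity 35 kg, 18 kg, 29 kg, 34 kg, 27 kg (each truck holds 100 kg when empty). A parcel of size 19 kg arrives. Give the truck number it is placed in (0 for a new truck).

5

Trucks with room: truck 1 (35 kg), truck 3 (29 kg), truck 4 (34 kg), truck 5 (27 kg).
Tightest fit is truck 5 with 27 kg free.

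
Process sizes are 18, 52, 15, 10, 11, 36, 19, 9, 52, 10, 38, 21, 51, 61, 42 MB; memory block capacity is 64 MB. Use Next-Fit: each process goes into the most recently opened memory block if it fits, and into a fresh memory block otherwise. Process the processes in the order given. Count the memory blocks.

memory block 1: place 18 MB, 46 MB left
memory block 2: place 52 MB, 12 MB left
memory block 3: place 15 MB, 49 MB left
memory block 3: place 10 MB, 39 MB left
memory block 3: place 11 MB, 28 MB left
memory block 4: place 36 MB, 28 MB left
memory block 4: place 19 MB, 9 MB left
memory block 4: place 9 MB, 0 MB left
memory block 5: place 52 MB, 12 MB left
memory block 5: place 10 MB, 2 MB left
memory block 6: place 38 MB, 26 MB left
memory block 6: place 21 MB, 5 MB left
memory block 7: place 51 MB, 13 MB left
memory block 8: place 61 MB, 3 MB left
memory block 9: place 42 MB, 22 MB left

9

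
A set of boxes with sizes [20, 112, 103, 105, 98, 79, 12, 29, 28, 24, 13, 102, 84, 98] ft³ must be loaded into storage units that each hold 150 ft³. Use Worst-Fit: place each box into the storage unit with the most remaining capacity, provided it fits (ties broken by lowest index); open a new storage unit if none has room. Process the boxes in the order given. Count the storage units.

8 storage units

20 ft³ → storage unit 1 (remaining 130 ft³)
112 ft³ → storage unit 1 (remaining 18 ft³)
103 ft³ → storage unit 2 (remaining 47 ft³)
105 ft³ → storage unit 3 (remaining 45 ft³)
98 ft³ → storage unit 4 (remaining 52 ft³)
79 ft³ → storage unit 5 (remaining 71 ft³)
12 ft³ → storage unit 5 (remaining 59 ft³)
29 ft³ → storage unit 5 (remaining 30 ft³)
28 ft³ → storage unit 4 (remaining 24 ft³)
24 ft³ → storage unit 2 (remaining 23 ft³)
13 ft³ → storage unit 3 (remaining 32 ft³)
102 ft³ → storage unit 6 (remaining 48 ft³)
84 ft³ → storage unit 7 (remaining 66 ft³)
98 ft³ → storage unit 8 (remaining 52 ft³)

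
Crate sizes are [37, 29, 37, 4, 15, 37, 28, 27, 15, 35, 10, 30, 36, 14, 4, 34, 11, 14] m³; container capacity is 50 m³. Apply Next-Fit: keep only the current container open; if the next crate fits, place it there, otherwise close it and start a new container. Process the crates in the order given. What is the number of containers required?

12

Put 37 m³ in container 1; 13 m³ remain.
Put 29 m³ in container 2; 21 m³ remain.
Put 37 m³ in container 3; 13 m³ remain.
Put 4 m³ in container 3; 9 m³ remain.
Put 15 m³ in container 4; 35 m³ remain.
Put 37 m³ in container 5; 13 m³ remain.
Put 28 m³ in container 6; 22 m³ remain.
Put 27 m³ in container 7; 23 m³ remain.
Put 15 m³ in container 7; 8 m³ remain.
Put 35 m³ in container 8; 15 m³ remain.
Put 10 m³ in container 8; 5 m³ remain.
Put 30 m³ in container 9; 20 m³ remain.
Put 36 m³ in container 10; 14 m³ remain.
Put 14 m³ in container 10; 0 m³ remain.
Put 4 m³ in container 11; 46 m³ remain.
Put 34 m³ in container 11; 12 m³ remain.
Put 11 m³ in container 11; 1 m³ remain.
Put 14 m³ in container 12; 36 m³ remain.
Final containers: [37] [29] [37,4] [15] [37] [28] [27,15] [35,10] [30] [36,14] [4,34,11] [14].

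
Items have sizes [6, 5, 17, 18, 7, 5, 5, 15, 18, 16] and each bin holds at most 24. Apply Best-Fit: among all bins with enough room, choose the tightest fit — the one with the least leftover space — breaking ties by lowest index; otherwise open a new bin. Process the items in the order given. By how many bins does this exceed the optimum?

1

Best-Fit: [6,5,5] [17,7] [18,5] [15] [18] [16] → 6 bins.
Total size 112; any packing needs at least ⌈112/24⌉ = 5 bins.
An optimal packing achieves that bound: [18,6] [18,5] [17,7] [16,5] [15,5] → 5 bins.
Excess: 6 − 5 = 1.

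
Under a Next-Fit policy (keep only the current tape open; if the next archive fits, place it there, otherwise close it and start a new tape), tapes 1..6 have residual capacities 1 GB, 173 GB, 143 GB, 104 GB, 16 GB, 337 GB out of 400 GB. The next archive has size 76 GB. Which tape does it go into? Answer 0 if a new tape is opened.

6

Next-Fit only looks at tape 6, which has 337 GB free.
76 GB fits there.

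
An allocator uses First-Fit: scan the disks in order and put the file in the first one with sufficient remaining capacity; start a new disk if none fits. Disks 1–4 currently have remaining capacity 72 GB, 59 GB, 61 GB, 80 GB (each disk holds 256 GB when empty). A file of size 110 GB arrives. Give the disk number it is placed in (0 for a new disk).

0

No disk has ≥ 110 GB free, so a new disk is opened.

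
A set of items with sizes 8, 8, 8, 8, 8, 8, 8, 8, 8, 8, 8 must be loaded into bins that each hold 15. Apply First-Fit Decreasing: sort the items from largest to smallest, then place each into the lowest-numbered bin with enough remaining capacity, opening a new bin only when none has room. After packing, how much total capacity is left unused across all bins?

77

Sorted descending: 8, 8, 8, 8, 8, 8, 8, 8, 8, 8, 8.
8 → bin 1 (remaining 7)
8 → bin 2 (remaining 7)
8 → bin 3 (remaining 7)
8 → bin 4 (remaining 7)
8 → bin 5 (remaining 7)
8 → bin 6 (remaining 7)
8 → bin 7 (remaining 7)
8 → bin 8 (remaining 7)
8 → bin 9 (remaining 7)
8 → bin 10 (remaining 7)
8 → bin 11 (remaining 7)
11 bins × 15 = 165; used 88; unused 77.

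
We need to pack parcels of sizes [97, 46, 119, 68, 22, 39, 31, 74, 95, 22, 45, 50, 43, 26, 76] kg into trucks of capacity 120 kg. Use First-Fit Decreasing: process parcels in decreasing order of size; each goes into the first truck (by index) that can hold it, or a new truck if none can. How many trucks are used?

8

Sorted descending: 119, 97, 95, 76, 74, 68, 50, 46, 45, 43, 39, 31, 26, 22, 22.
119 kg → truck 1 (remaining 1 kg)
97 kg → truck 2 (remaining 23 kg)
95 kg → truck 3 (remaining 25 kg)
76 kg → truck 4 (remaining 44 kg)
74 kg → truck 5 (remaining 46 kg)
68 kg → truck 6 (remaining 52 kg)
50 kg → truck 6 (remaining 2 kg)
46 kg → truck 5 (remaining 0 kg)
45 kg → truck 7 (remaining 75 kg)
43 kg → truck 4 (remaining 1 kg)
39 kg → truck 7 (remaining 36 kg)
31 kg → truck 7 (remaining 5 kg)
26 kg → truck 8 (remaining 94 kg)
22 kg → truck 2 (remaining 1 kg)
22 kg → truck 3 (remaining 3 kg)
Final trucks: [119] [97,22] [95,22] [76,43] [74,46] [68,50] [45,39,31] [26].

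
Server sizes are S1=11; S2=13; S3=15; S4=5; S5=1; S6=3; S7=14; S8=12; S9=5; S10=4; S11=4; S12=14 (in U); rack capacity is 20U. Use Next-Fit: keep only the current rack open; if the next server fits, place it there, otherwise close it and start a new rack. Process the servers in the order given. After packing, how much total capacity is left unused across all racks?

39

S1 (11U) → rack 1 (remaining 9U)
S2 (13U) → rack 2 (remaining 7U)
S3 (15U) → rack 3 (remaining 5U)
S4 (5U) → rack 3 (remaining 0U)
S5 (1U) → rack 4 (remaining 19U)
S6 (3U) → rack 4 (remaining 16U)
S7 (14U) → rack 4 (remaining 2U)
S8 (12U) → rack 5 (remaining 8U)
S9 (5U) → rack 5 (remaining 3U)
S10 (4U) → rack 6 (remaining 16U)
S11 (4U) → rack 6 (remaining 12U)
S12 (14U) → rack 7 (remaining 6U)
7 racks × 20U = 140U; used 101U; unused 39U.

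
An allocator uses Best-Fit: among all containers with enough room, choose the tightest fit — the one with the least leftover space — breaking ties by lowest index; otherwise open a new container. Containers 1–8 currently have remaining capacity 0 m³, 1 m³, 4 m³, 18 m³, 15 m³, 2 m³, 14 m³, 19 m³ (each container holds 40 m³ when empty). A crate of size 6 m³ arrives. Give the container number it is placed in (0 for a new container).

7

Containers with room: container 4 (18 m³), container 5 (15 m³), container 7 (14 m³), container 8 (19 m³).
Tightest fit is container 7 with 14 m³ free.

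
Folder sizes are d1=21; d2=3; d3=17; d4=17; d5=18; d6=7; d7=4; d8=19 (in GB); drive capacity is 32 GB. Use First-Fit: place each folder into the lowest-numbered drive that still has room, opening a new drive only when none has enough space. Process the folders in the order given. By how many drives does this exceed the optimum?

First-Fit: [21,3,7] [17,4] [17] [18] [19] → 5 drives.
5 folders exceed 16 GB (half the capacity), and no two of those can share a drive, so at least 5 drives are needed.
So 5 is already optimal.

0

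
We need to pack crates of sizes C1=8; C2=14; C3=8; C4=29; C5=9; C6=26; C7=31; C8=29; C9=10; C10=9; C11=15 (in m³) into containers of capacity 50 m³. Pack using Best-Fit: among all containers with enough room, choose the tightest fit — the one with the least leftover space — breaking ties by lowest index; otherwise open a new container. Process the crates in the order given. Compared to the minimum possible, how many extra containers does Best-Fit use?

1

Best-Fit: [8,14,8,9,10] [29,15] [26] [31,9] [29] → 5 containers.
Total size 188 m³; any packing needs at least ⌈188/50⌉ = 4 containers.
An optimal packing achieves that bound: [31,15] [29,10,9] [29,9,8] [26,14,8] → 4 containers.
Excess: 5 − 4 = 1.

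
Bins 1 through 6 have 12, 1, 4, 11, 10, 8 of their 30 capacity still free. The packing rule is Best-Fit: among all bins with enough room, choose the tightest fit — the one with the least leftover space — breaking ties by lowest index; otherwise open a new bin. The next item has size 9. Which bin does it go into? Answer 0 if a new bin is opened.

Bins with room: bin 1 (12), bin 4 (11), bin 5 (10).
Tightest fit is bin 5 with 10 free.

5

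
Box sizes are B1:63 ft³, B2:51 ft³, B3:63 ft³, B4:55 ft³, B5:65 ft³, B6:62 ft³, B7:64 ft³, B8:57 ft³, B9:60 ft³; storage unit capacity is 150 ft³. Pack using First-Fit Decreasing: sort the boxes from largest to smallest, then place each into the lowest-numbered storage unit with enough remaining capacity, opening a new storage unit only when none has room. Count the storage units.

Sorted descending: 65, 64, 63, 63, 62, 60, 57, 55, 51.
Put 65 ft³ in storage unit 1; 85 ft³ remain.
Put 64 ft³ in storage unit 1; 21 ft³ remain.
Put 63 ft³ in storage unit 2; 87 ft³ remain.
Put 63 ft³ in storage unit 2; 24 ft³ remain.
Put 62 ft³ in storage unit 3; 88 ft³ remain.
Put 60 ft³ in storage unit 3; 28 ft³ remain.
Put 57 ft³ in storage unit 4; 93 ft³ remain.
Put 55 ft³ in storage unit 4; 38 ft³ remain.
Put 51 ft³ in storage unit 5; 99 ft³ remain.
Final storage units: [65,64] [63,63] [62,60] [57,55] [51].

5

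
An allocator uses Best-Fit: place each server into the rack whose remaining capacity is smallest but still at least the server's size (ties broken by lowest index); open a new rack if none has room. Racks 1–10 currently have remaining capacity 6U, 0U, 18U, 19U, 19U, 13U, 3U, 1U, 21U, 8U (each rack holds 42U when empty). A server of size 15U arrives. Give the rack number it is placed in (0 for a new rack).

Racks with room: rack 3 (18U), rack 4 (19U), rack 5 (19U), rack 9 (21U).
Tightest fit is rack 3 with 18U free.

3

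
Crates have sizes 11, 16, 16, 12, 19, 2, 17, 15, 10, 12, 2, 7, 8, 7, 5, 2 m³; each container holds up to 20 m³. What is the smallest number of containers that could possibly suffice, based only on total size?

9

Total size = 11 + 16 + 16 + 12 + 19 + 2 + 17 + 15 + 10 + 12 + 2 + 7 + 8 + 7 + 5 + 2 = 161 m³.
⌈161 / 20⌉ = 9.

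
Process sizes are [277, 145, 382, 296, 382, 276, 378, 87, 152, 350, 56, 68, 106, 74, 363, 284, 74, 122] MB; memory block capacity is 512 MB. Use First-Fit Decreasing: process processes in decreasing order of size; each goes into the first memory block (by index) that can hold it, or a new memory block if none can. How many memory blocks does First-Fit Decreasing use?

Sorted descending: 382, 382, 378, 363, 350, 296, 284, 277, 276, 152, 145, 122, 106, 87, 74, 74, 68, 56.
memory block 1: place 382 MB, 130 MB left
memory block 2: place 382 MB, 130 MB left
memory block 3: place 378 MB, 134 MB left
memory block 4: place 363 MB, 149 MB left
memory block 5: place 350 MB, 162 MB left
memory block 6: place 296 MB, 216 MB left
memory block 7: place 284 MB, 228 MB left
memory block 8: place 277 MB, 235 MB left
memory block 9: place 276 MB, 236 MB left
memory block 5: place 152 MB, 10 MB left
memory block 4: place 145 MB, 4 MB left
memory block 1: place 122 MB, 8 MB left
memory block 2: place 106 MB, 24 MB left
memory block 3: place 87 MB, 47 MB left
memory block 6: place 74 MB, 142 MB left
memory block 6: place 74 MB, 68 MB left
memory block 6: place 68 MB, 0 MB left
memory block 7: place 56 MB, 172 MB left

9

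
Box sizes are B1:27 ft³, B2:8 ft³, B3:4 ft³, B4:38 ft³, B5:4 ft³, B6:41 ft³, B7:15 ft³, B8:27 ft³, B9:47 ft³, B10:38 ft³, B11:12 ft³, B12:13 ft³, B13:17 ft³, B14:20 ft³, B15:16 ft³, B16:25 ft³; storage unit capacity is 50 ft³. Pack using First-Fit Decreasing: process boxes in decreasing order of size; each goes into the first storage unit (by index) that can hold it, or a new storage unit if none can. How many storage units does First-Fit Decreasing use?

8 storage units

Sorted descending: 47, 41, 38, 38, 27, 27, 25, 20, 17, 16, 15, 13, 12, 8, 4, 4.
storage unit 1: place 47 ft³, 3 ft³ left
storage unit 2: place 41 ft³, 9 ft³ left
storage unit 3: place 38 ft³, 12 ft³ left
storage unit 4: place 38 ft³, 12 ft³ left
storage unit 5: place 27 ft³, 23 ft³ left
storage unit 6: place 27 ft³, 23 ft³ left
storage unit 7: place 25 ft³, 25 ft³ left
storage unit 5: place 20 ft³, 3 ft³ left
storage unit 6: place 17 ft³, 6 ft³ left
storage unit 7: place 16 ft³, 9 ft³ left
storage unit 8: place 15 ft³, 35 ft³ left
storage unit 8: place 13 ft³, 22 ft³ left
storage unit 3: place 12 ft³, 0 ft³ left
storage unit 2: place 8 ft³, 1 ft³ left
storage unit 4: place 4 ft³, 8 ft³ left
storage unit 4: place 4 ft³, 4 ft³ left
Final storage units: [47] [41,8] [38,12] [38,4,4] [27,20] [27,17] [25,16] [15,13].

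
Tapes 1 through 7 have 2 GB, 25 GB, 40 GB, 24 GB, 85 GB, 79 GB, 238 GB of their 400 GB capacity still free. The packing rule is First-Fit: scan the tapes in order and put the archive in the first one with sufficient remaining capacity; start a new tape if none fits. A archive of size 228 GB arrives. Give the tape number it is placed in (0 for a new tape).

Tapes with room: tape 7 (238 GB).
The first with room is tape 7.

7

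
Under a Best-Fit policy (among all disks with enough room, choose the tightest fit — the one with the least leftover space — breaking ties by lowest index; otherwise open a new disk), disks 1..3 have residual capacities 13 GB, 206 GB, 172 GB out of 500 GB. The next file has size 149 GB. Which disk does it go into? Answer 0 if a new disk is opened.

Disks with room: disk 2 (206 GB), disk 3 (172 GB).
Tightest fit is disk 3 with 172 GB free.

3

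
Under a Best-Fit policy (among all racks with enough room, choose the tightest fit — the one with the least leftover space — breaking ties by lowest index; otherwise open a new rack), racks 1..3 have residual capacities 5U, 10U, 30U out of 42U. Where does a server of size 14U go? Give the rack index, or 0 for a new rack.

3

Racks with room: rack 3 (30U).
Tightest fit is rack 3 with 30U free.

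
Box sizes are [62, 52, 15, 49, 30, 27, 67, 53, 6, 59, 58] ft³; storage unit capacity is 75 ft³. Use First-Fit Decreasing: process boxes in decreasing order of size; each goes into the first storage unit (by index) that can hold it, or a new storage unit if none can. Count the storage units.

8

Sorted descending: 67, 62, 59, 58, 53, 52, 49, 30, 27, 15, 6.
Put 67 ft³ in storage unit 1; 8 ft³ remain.
Put 62 ft³ in storage unit 2; 13 ft³ remain.
Put 59 ft³ in storage unit 3; 16 ft³ remain.
Put 58 ft³ in storage unit 4; 17 ft³ remain.
Put 53 ft³ in storage unit 5; 22 ft³ remain.
Put 52 ft³ in storage unit 6; 23 ft³ remain.
Put 49 ft³ in storage unit 7; 26 ft³ remain.
Put 30 ft³ in storage unit 8; 45 ft³ remain.
Put 27 ft³ in storage unit 8; 18 ft³ remain.
Put 15 ft³ in storage unit 3; 1 ft³ remain.
Put 6 ft³ in storage unit 1; 2 ft³ remain.
Final storage units: [67,6] [62] [59,15] [58] [53] [52] [49] [30,27].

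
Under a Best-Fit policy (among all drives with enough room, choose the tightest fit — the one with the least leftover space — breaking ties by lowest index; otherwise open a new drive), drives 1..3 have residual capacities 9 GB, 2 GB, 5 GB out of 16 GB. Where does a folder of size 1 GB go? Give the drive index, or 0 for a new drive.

2

Drives with room: drive 1 (9 GB), drive 2 (2 GB), drive 3 (5 GB).
Tightest fit is drive 2 with 2 GB free.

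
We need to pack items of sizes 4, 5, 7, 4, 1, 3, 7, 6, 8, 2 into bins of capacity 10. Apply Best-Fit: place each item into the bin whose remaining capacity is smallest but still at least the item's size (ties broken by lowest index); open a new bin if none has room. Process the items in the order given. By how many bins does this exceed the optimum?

0

Best-Fit: [4,5,1] [7,3] [4,6] [7] [8,2] → 5 bins.
Total size 47; any packing needs at least ⌈47/10⌉ = 5 bins.
So 5 is already optimal.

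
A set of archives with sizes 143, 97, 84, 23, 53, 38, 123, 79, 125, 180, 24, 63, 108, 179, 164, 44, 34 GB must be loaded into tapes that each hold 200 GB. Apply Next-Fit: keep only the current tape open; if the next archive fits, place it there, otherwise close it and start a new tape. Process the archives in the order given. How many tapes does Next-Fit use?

143 GB → tape 1 (remaining 57 GB)
97 GB → tape 2 (remaining 103 GB)
84 GB → tape 2 (remaining 19 GB)
23 GB → tape 3 (remaining 177 GB)
53 GB → tape 3 (remaining 124 GB)
38 GB → tape 3 (remaining 86 GB)
123 GB → tape 4 (remaining 77 GB)
79 GB → tape 5 (remaining 121 GB)
125 GB → tape 6 (remaining 75 GB)
180 GB → tape 7 (remaining 20 GB)
24 GB → tape 8 (remaining 176 GB)
63 GB → tape 8 (remaining 113 GB)
108 GB → tape 8 (remaining 5 GB)
179 GB → tape 9 (remaining 21 GB)
164 GB → tape 10 (remaining 36 GB)
44 GB → tape 11 (remaining 156 GB)
34 GB → tape 11 (remaining 122 GB)

11 tapes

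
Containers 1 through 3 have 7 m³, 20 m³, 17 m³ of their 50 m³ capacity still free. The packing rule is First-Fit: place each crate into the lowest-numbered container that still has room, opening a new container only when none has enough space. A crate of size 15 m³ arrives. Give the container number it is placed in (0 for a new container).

Containers with room: container 2 (20 m³), container 3 (17 m³).
The first with room is container 2.

2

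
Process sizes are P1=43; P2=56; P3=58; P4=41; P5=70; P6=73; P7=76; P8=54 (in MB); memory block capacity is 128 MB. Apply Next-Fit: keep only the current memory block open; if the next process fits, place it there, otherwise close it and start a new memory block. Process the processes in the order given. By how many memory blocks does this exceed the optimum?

2

Next-Fit: [43,56] [58,41] [70] [73] [76] [54] → 6 memory blocks.
Total size 471 MB; any packing needs at least ⌈471/128⌉ = 4 memory blocks.
An optimal packing achieves that bound: [76,43] [73,54] [70,58] [56,41] → 4 memory blocks.
Excess: 6 − 4 = 2.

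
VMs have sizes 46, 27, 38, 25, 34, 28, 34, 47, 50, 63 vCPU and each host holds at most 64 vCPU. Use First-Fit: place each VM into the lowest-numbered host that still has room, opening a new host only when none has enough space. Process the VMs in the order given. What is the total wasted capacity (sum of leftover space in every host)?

Put 46 vCPU in host 1; 18 vCPU remain.
Put 27 vCPU in host 2; 37 vCPU remain.
Put 38 vCPU in host 3; 26 vCPU remain.
Put 25 vCPU in host 2; 12 vCPU remain.
Put 34 vCPU in host 4; 30 vCPU remain.
Put 28 vCPU in host 4; 2 vCPU remain.
Put 34 vCPU in host 5; 30 vCPU remain.
Put 47 vCPU in host 6; 17 vCPU remain.
Put 50 vCPU in host 7; 14 vCPU remain.
Put 63 vCPU in host 8; 1 vCPU remain.
8 hosts × 64 vCPU = 512 vCPU; used 392 vCPU; unused 120 vCPU.

120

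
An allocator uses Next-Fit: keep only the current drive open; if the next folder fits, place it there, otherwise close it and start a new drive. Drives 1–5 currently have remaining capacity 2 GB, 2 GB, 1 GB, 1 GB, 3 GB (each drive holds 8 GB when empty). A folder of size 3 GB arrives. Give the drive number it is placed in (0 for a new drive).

Next-Fit only looks at drive 5, which has 3 GB free.
3 GB fits there.

5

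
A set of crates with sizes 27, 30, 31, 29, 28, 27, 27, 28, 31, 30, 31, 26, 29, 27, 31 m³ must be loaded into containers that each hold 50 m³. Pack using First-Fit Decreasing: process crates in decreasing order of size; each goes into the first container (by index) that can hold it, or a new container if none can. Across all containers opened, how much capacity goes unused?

318

Sorted descending: 31, 31, 31, 31, 30, 30, 29, 29, 28, 28, 27, 27, 27, 27, 26.
container 1: place 31 m³, 19 m³ left
container 2: place 31 m³, 19 m³ left
container 3: place 31 m³, 19 m³ left
container 4: place 31 m³, 19 m³ left
container 5: place 30 m³, 20 m³ left
container 6: place 30 m³, 20 m³ left
container 7: place 29 m³, 21 m³ left
container 8: place 29 m³, 21 m³ left
container 9: place 28 m³, 22 m³ left
container 10: place 28 m³, 22 m³ left
container 11: place 27 m³, 23 m³ left
container 12: place 27 m³, 23 m³ left
container 13: place 27 m³, 23 m³ left
container 14: place 27 m³, 23 m³ left
container 15: place 26 m³, 24 m³ left
15 containers × 50 m³ = 750 m³; used 432 m³; unused 318 m³.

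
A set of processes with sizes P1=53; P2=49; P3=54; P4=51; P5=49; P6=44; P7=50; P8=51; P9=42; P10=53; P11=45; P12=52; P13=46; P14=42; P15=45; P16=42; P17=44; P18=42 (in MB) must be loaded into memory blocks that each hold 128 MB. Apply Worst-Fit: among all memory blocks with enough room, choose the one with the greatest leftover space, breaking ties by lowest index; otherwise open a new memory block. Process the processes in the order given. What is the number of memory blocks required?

9 memory blocks

Put P1 (53 MB) in memory block 1; 75 MB remain.
Put P2 (49 MB) in memory block 1; 26 MB remain.
Put P3 (54 MB) in memory block 2; 74 MB remain.
Put P4 (51 MB) in memory block 2; 23 MB remain.
Put P5 (49 MB) in memory block 3; 79 MB remain.
Put P6 (44 MB) in memory block 3; 35 MB remain.
Put P7 (50 MB) in memory block 4; 78 MB remain.
Put P8 (51 MB) in memory block 4; 27 MB remain.
Put P9 (42 MB) in memory block 5; 86 MB remain.
Put P10 (53 MB) in memory block 5; 33 MB remain.
Put P11 (45 MB) in memory block 6; 83 MB remain.
Put P12 (52 MB) in memory block 6; 31 MB remain.
Put P13 (46 MB) in memory block 7; 82 MB remain.
Put P14 (42 MB) in memory block 7; 40 MB remain.
Put P15 (45 MB) in memory block 8; 83 MB remain.
Put P16 (42 MB) in memory block 8; 41 MB remain.
Put P17 (44 MB) in memory block 9; 84 MB remain.
Put P18 (42 MB) in memory block 9; 42 MB remain.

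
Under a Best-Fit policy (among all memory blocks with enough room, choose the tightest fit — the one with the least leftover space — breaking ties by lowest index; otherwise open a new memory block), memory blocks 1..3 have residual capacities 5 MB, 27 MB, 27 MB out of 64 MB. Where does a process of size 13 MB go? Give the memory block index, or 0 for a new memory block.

Memory blocks with room: memory block 2 (27 MB), memory block 3 (27 MB).
Tightest fit is memory block 2 with 27 MB free.

2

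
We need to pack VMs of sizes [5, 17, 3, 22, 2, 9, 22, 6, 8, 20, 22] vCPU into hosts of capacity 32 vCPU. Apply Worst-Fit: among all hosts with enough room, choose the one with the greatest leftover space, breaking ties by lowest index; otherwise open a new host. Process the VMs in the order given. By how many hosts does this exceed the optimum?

0

Worst-Fit: [5,17,3] [22,2,6] [9,22] [8,20] [22] → 5 hosts.
Total size 136 vCPU; any packing needs at least ⌈136/32⌉ = 5 hosts.
So 5 is already optimal.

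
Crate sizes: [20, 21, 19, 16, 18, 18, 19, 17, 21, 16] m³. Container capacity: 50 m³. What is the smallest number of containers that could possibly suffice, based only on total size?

Total size = 20 + 21 + 19 + 16 + 18 + 18 + 19 + 17 + 21 + 16 = 185 m³.
⌈185 / 50⌉ = 4.

4 containers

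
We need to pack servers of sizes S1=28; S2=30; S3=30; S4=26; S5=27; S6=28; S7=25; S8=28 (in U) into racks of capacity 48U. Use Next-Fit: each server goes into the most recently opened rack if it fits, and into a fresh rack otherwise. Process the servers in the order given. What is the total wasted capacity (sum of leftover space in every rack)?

162

S1 (28U) → rack 1 (remaining 20U)
S2 (30U) → rack 2 (remaining 18U)
S3 (30U) → rack 3 (remaining 18U)
S4 (26U) → rack 4 (remaining 22U)
S5 (27U) → rack 5 (remaining 21U)
S6 (28U) → rack 6 (remaining 20U)
S7 (25U) → rack 7 (remaining 23U)
S8 (28U) → rack 8 (remaining 20U)
8 racks × 48U = 384U; used 222U; unused 162U.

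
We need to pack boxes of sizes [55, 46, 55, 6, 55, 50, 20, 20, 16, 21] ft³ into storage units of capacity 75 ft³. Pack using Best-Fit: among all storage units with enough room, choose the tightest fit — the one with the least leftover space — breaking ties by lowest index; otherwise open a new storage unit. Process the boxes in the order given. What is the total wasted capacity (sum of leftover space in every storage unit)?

31

Put 55 ft³ in storage unit 1; 20 ft³ remain.
Put 46 ft³ in storage unit 2; 29 ft³ remain.
Put 55 ft³ in storage unit 3; 20 ft³ remain.
Put 6 ft³ in storage unit 1; 14 ft³ remain.
Put 55 ft³ in storage unit 4; 20 ft³ remain.
Put 50 ft³ in storage unit 5; 25 ft³ remain.
Put 20 ft³ in storage unit 3; 0 ft³ remain.
Put 20 ft³ in storage unit 4; 0 ft³ remain.
Put 16 ft³ in storage unit 5; 9 ft³ remain.
Put 21 ft³ in storage unit 2; 8 ft³ remain.
5 storage units × 75 ft³ = 375 ft³; used 344 ft³; unused 31 ft³.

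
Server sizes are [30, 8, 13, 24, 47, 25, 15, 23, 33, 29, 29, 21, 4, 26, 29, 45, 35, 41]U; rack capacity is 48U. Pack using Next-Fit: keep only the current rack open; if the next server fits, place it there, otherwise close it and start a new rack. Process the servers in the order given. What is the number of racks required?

rack 1: place 30U, 18U left
rack 1: place 8U, 10U left
rack 2: place 13U, 35U left
rack 2: place 24U, 11U left
rack 3: place 47U, 1U left
rack 4: place 25U, 23U left
rack 4: place 15U, 8U left
rack 5: place 23U, 25U left
rack 6: place 33U, 15U left
rack 7: place 29U, 19U left
rack 8: place 29U, 19U left
rack 9: place 21U, 27U left
rack 9: place 4U, 23U left
rack 10: place 26U, 22U left
rack 11: place 29U, 19U left
rack 12: place 45U, 3U left
rack 13: place 35U, 13U left
rack 14: place 41U, 7U left
Final racks: [30,8] [13,24] [47] [25,15] [23] [33] [29] [29] [21,4] [26] [29] [45] [35] [41].

14 racks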